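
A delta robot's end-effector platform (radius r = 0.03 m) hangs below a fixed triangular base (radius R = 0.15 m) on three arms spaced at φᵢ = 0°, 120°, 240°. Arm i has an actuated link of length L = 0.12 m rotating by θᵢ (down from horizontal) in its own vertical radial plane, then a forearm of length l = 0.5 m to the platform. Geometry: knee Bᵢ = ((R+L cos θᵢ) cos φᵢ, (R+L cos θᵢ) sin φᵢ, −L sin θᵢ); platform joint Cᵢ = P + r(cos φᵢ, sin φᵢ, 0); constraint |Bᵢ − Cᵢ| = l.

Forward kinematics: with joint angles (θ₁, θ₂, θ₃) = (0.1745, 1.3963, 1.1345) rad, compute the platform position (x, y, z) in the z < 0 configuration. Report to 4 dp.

(0.1843, -0.0415, -0.5162)

S1 = (0.2382·cos0.0°, 0.2382·sin0.0°, -0.0208) = (0.2382, 0.0000, -0.0208)
S2 = (0.1408·cos120.0°, 0.1408·sin120.0°, -0.1182) = (-0.0704, 0.1220, -0.1182)
φ3=240.0°: virtual centre (-0.0854, -0.1478, -0.1088), radius l
subtract pairs → two planes through P
[-0.6172 0.2439 -0.1947]·P = -0.0234;  [-0.6471 -0.2957 -0.1758]·P = -0.0162
det = 0.3403;  x = 0.0319+-0.2952z,  y = -0.0151+0.0513z
sphere 1 gives Az²+Bz+C=0 with A=1.0898, B=0.1619, C=-0.2068;  B²−4AC=0.9276;  roots -0.5162, 0.3676;  negative root z = -0.5162
x = 0.1843, y = -0.0415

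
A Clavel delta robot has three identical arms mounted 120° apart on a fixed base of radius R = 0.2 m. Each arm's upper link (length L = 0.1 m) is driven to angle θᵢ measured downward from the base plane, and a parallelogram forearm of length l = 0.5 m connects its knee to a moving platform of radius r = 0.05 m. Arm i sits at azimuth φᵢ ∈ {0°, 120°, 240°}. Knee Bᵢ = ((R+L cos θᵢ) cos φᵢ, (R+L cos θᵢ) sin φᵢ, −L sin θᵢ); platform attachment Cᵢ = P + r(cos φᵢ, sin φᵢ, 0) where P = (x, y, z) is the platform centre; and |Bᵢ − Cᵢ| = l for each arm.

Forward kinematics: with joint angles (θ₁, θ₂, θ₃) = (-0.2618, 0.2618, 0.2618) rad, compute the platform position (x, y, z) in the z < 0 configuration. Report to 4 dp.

arm 1 at φ=0.0°: ρ1 = 0.2466;  S1 = (0.2466, 0.0000, 0.0259)
arm 2 at φ=120.0°: ρ2 = 0.2466;  S2 = (-0.1233, 0.2136, -0.0259)
S3 = (0.2466·cos240.0°, 0.2466·sin240.0°, -0.0259) = (-0.1233, -0.2136, -0.0259)
subtract pairs → two planes through P
[-0.7398 0.4271 -0.1035]·P = 0.0000;  [-0.7398 -0.4271 -0.1035]·P = 0.0000
Cramer: x(z) = 0.0000-0.1399z;  y(z) = 0.0000+0.0000z
into |P−S₁|² = l²: 1.0196z² + 0.0173z + -0.1885 = 0;  Δ = 0.7692;  z = -0.4385 or 0.4216 → z<0 root = -0.4385
x = 0.0614, y = 0.0000

(0.0614, 0.0000, -0.4385)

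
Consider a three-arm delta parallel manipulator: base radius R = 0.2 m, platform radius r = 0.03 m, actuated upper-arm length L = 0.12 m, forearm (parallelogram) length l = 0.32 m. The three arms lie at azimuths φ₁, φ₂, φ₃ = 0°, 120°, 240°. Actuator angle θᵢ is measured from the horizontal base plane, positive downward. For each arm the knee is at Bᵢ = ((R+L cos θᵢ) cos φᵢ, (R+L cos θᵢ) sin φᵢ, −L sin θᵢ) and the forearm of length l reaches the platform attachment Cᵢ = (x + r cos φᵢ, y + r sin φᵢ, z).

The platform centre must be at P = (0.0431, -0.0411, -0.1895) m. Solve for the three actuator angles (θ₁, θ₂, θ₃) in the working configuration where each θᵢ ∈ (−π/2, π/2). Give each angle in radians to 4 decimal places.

arm 1 (φ=0.0°): x'=0.0431, y'=-0.0411
  e−x'=0.1269;  (l²−L²−(e−x')²−y'²−z²)/2L = 0.1429
  √(A²+B²)=0.2281;  θ1 = -0.9807+0.8936 ≈ -0.0871
arm 2 (φ=120.0°): x'=-0.0571, y'=-0.0168
  e−x'=0.2271;  (l²−L²−(e−x')²−y'²−z²)/2L = 0.0009
  γ=atan2(-0.1895,0.2271)=-0.6953;  ψ=arccos(0.0030)=1.5678;  θ2=γ+ψ≈0.8725
arm 3 (φ=240.0°): x'=0.0140, y'=0.0579
  e−x'=0.1560;  (l²−L²−(e−x')²−y'²−z²)/2L = 0.1017
  θ3 = atan2(B,A) + arccos(C/0.2454) = 0.2612

θ₁ = -0.0871, θ₂ = 0.8725, θ₃ = 0.2612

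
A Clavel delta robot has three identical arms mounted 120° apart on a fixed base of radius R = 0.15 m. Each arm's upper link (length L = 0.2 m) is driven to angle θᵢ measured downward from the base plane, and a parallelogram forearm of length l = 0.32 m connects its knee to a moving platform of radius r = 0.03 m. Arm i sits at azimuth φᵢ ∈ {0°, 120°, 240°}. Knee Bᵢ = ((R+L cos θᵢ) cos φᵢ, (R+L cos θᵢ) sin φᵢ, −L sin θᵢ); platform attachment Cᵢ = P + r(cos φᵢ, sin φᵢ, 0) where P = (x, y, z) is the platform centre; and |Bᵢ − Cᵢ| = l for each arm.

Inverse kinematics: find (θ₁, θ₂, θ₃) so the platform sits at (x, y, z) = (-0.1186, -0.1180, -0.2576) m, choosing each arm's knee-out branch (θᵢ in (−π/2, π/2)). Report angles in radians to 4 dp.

θ₁ = 1.3089, θ₂ = 1.0471, θ₃ = -0.0869

rotate P by −φ1: (-0.1186, -0.1180, -0.2576)
  A cos θ + B sin θ = C:  0.2386·cos θ + -0.2576·sin θ = -0.1870
  θ1 = atan2(B,A) + arccos(C/0.3511) = 1.3089
φ2=120.0° → target in arm frame (-0.0429, 0.1617)
  A=0.1629, B=-0.2576, C=(l²−L²−A²−y'²−z²)/(2L)=-0.1416
  θ2 = atan2(B,A) + arccos(C/0.3048) = 1.0471
φ3=240.0° → target in arm frame (0.1615, -0.0437)
  A=-0.0415, B=-0.2576, C=(l²−L²−A²−y'²−z²)/(2L)=-0.0190
  γ=atan2(-0.2576,-0.0415)=-1.7305;  ψ=arccos(-0.0727)=1.6436;  θ3=γ+ψ≈-0.0869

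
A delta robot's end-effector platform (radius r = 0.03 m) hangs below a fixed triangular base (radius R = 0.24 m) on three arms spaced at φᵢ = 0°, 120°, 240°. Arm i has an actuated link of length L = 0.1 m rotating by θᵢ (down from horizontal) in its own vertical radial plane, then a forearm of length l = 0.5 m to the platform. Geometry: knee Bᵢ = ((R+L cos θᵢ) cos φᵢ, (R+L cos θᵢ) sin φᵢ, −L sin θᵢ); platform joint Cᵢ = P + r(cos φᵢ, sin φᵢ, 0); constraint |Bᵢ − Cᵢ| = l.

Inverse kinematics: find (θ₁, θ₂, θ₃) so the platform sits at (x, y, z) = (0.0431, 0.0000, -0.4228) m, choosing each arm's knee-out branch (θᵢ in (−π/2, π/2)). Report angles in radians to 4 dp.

rotate P by −φ1: (0.0431, 0.0000, -0.4228)
  A=0.1669, B=-0.4228, C=(l²−L²−A²−y'²−z²)/(2L)=0.1669
  γ=atan2(-0.4228,0.1669)=-1.1948;  ψ=arccos(0.3672)=1.1948;  θ1=γ+ψ≈-0.0001
φ2=120.0° → target in arm frame (-0.0215, -0.0373)
  e−x'=0.2315;  (l²−L²−(e−x')²−y'²−z²)/2L = 0.0312
  γ=atan2(-0.4228,0.2315)=-1.0698;  ψ=arccos(0.0646)=1.5061;  θ2=γ+ψ≈0.4364
rotate P by −φ3: (-0.0216, 0.0373, -0.4228)
  A=0.2316, B=-0.4228, C=(l²−L²−A²−y'²−z²)/(2L)=0.0312
  θ3 = atan2(B,A) + arccos(C/0.4821) = 0.4364

θ₁ = -0.0001, θ₂ = 0.4364, θ₃ = 0.4364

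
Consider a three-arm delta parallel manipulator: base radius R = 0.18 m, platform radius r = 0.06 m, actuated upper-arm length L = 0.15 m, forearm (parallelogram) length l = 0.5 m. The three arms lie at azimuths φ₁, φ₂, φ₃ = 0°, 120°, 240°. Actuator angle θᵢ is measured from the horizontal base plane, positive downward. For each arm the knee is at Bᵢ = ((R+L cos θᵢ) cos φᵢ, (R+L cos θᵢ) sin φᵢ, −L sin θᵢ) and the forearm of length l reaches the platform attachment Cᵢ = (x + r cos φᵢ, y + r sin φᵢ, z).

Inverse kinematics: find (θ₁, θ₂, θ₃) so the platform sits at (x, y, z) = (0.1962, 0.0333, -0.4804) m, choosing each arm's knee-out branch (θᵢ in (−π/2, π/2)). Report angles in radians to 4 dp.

θ₁ = -0.0874, θ₂ = 0.8727, θ₃ = 1.0471

arm 1 (φ=0.0°): x'=0.1962, y'=0.0333
  e−x'=-0.0762;  (l²−L²−(e−x')²−y'²−z²)/2L = -0.0340
  θ1 = atan2(B,A) + arccos(C/0.4864) = -0.0874
φ2=120.0° → target in arm frame (-0.0693, -0.1866)
  A=0.1893, B=-0.4804, C=(l²−L²−A²−y'²−z²)/(2L)=-0.2464
  θ2 = atan2(B,A) + arccos(C/0.5163) = 0.8727
arm 3 (φ=240.0°): x'=-0.1269, y'=0.1533
  e−x'=0.2469;  (l²−L²−(e−x')²−y'²−z²)/2L = -0.2925
  γ=atan2(-0.4804,0.2469)=-1.0960;  ψ=arccos(-0.5415)=2.1431;  θ3=γ+ψ≈1.0471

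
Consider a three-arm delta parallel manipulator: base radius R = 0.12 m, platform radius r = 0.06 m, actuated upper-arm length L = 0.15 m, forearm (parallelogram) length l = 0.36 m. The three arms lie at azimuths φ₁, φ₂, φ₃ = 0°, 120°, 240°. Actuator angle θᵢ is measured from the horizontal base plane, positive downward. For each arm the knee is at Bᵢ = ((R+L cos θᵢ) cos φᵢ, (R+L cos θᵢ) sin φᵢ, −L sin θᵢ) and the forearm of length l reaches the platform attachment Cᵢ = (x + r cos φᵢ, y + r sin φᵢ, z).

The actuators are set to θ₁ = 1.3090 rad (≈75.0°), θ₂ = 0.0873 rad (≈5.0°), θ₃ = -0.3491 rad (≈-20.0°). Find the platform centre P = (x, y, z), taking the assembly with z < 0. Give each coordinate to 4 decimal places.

(-0.2405, -0.0477, -0.2554)

arm 1 at φ=0.0°: e+L cos θ1 = 0.0988;  centre 1 = (0.0988, 0.0000, -0.1449)
arm 2 at φ=120.0°: e+L cos θ2 = 0.2094;  centre 2 = (-0.1047, 0.1814, -0.0131)
centre 3 = (0.2010·cos240.0°, 0.2010·sin240.0°, 0.0513) = (-0.1005, -0.1740, 0.0513)
subtract pairs → two planes through P
plane₁₂: -0.4071x+0.3627y+0.2636z = 0.0133
det = 0.2863;  x = -0.0317+0.8177z,  y = 0.0011+0.1909z
quadratic in z: (1.7051)z²+(0.0768)z+(-0.0916)=0, √Δ=0.7940 → z ∈ {-0.2554, 0.2103}; z = -0.2554 (taking z<0)
x = -0.2405, y = -0.0477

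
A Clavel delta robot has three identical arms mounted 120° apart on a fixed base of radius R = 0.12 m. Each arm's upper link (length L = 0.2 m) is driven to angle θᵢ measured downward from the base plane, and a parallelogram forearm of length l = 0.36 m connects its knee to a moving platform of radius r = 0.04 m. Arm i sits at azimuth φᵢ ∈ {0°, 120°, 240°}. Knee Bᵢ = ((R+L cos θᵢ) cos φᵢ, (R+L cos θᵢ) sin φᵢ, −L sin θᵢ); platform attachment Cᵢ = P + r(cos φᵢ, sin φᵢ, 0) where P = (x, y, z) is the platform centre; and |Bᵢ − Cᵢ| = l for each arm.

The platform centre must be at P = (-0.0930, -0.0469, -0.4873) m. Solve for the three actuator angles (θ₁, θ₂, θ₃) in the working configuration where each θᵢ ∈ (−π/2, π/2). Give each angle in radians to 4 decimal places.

θ₁ = 1.3967, θ₂ = 1.1348, θ₃ = 0.8729

arm 1 (φ=0.0°): x'=-0.0930, y'=-0.0469
  A cos θ + B sin θ = C:  0.1730·cos θ + -0.4873·sin θ = -0.4500
  γ=atan2(-0.4873,0.1730)=-1.2297;  ψ=arccos(-0.8702)=2.6264;  θ1=γ+ψ≈1.3967
arm 2 (φ=120.0°): x'=0.0059, y'=0.1040
  A=0.0741, B=-0.4873, C=(l²−L²−A²−y'²−z²)/(2L)=-0.4104
  γ=atan2(-0.4873,0.0741)=-1.4199;  ψ=arccos(-0.8327)=2.5547;  θ2=γ+ψ≈1.1348
arm 3 (φ=240.0°): x'=0.0871, y'=-0.0571
  A=-0.0071, B=-0.4873, C=(l²−L²−A²−y'²−z²)/(2L)=-0.3779
  √(A²+B²)=0.4874;  θ3 = -1.5854+2.4583 ≈ 0.8729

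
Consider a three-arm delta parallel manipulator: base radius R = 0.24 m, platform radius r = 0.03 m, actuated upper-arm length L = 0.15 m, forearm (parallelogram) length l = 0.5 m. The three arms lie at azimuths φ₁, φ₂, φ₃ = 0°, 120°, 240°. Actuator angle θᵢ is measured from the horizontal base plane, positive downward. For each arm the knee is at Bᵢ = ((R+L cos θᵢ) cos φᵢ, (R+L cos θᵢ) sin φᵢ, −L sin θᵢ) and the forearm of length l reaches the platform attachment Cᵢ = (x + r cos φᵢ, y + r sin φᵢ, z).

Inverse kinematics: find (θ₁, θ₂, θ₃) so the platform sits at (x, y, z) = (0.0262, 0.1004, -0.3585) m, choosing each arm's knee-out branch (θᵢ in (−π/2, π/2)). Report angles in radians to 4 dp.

rotate P by −φ1: (0.0262, 0.1004, -0.3585)
  A=0.1838, B=-0.3585, C=(l²−L²−A²−y'²−z²)/(2L)=0.1837
  θ1 = atan2(B,A) + arccos(C/0.4029) = 0.0002
φ2=120.0° → target in arm frame (0.0738, -0.0729)
  A cos θ + B sin θ = C:  0.1362·cos θ + -0.3585·sin θ = 0.2504
  θ2 = atan2(B,A) + arccos(C/0.3835) = -0.3486
φ3=240.0° → target in arm frame (-0.1000, -0.0275)
  A=0.3100, B=-0.3585, C=(l²−L²−A²−y'²−z²)/(2L)=0.0070
  γ=atan2(-0.3585,0.3100)=-0.8577;  ψ=arccos(0.0147)=1.5561;  θ3=γ+ψ≈0.6983

θ₁ = 0.0002, θ₂ = -0.3486, θ₃ = 0.6983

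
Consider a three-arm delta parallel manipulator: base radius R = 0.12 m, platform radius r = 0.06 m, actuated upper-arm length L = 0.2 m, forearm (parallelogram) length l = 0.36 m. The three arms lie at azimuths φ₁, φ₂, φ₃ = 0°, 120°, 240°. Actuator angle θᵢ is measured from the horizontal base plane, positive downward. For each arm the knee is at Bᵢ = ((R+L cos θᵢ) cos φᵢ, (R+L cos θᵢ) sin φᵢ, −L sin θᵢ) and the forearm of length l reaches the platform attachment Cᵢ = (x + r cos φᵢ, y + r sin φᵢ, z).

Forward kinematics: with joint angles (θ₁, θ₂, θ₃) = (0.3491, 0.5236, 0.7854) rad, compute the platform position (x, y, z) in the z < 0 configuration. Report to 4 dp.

φ1=0.0°: virtual centre (0.2479, 0.0000, -0.0684), radius l
arm 2 at φ=120.0°: ρ2 = 0.2332;  centre 2 = (-0.1166, 0.2020, -0.1000)
centre 3 = (0.2014·cos240.0°, 0.2014·sin240.0°, -0.1414) = (-0.1007, -0.1744, -0.1414)
|centre ₂|²−|centre ₁|² = -0.0018;  |centre ₃|²−|centre ₁|² = -0.0056
plane₁₂: -0.7291x+0.4039y+-0.0632z = -0.0018
det = 0.5360;  x = 0.0054+-0.1512z,  y = 0.0053+-0.1164z
quadratic in z: (1.0364)z²+(0.2089)z+(-0.0660)=0, √Δ=0.5634 → z ∈ {-0.3726, 0.1710}; z = -0.3726 (taking z<0)
x = 0.0617, y = 0.0487

(0.0617, 0.0487, -0.3726)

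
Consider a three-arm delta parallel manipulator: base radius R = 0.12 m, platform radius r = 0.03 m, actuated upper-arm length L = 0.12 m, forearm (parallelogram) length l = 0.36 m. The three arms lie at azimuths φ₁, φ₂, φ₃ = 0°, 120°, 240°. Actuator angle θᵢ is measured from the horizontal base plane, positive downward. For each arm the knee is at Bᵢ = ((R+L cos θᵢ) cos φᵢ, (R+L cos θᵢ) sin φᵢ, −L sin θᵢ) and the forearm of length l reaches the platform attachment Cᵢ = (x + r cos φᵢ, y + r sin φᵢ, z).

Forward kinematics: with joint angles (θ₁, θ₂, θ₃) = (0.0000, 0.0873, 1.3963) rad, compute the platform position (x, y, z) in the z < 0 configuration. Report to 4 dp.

arm 1 at φ=0.0°: (R−r)+L cos θ1 = 0.2100;  S1 = (0.2100, 0.0000, 0.0000)
φ2=120.0°: virtual centre (-0.1048, 0.1815, -0.0105), radius l
S3 = (0.1108·cos240.0°, 0.1108·sin240.0°, -0.1182) = (-0.0554, -0.0960, -0.1182)
eliminate P² terms by subtracting sphere 1 from 2 and 3
[-0.6295 0.3629 -0.0209]·P = -0.0001;  [-0.5308 -0.1920 -0.2364]·P = -0.0178
Cramer: x(z) = 0.0207-0.2864z;  y(z) = 0.0357-0.4392z
quadratic in z: (1.2749)z²+(0.0771)z+(-0.0925)=0, √Δ=0.6911 → z ∈ {-0.3013, 0.2408}; z = -0.3013 (taking z<0)
x = 0.1070, y = 0.1680

(0.1070, 0.1680, -0.3013)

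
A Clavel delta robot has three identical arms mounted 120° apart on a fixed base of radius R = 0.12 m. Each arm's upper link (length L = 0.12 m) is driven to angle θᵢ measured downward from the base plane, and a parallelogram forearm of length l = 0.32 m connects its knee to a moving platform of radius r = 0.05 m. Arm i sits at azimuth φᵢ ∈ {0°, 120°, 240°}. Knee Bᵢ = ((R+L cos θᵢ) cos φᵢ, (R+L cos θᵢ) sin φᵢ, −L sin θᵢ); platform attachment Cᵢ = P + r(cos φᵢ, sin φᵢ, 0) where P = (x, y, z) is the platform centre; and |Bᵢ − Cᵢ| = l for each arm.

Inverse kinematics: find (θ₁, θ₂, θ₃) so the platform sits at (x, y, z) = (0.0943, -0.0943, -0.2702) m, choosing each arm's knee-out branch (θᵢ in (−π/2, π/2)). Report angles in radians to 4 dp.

rotate P by −φ1: (0.0943, -0.0943, -0.2702)
  e−x'=-0.0243;  (l²−L²−(e−x')²−y'²−z²)/2L = 0.0230
  θ1 = atan2(B,A) + arccos(C/0.2713) = -0.1744
arm 2 (φ=120.0°): x'=-0.1288, y'=-0.0345
  A cos θ + B sin θ = C:  0.1988·cos θ + -0.2702·sin θ = -0.1072
  √(A²+B²)=0.3355;  θ2 = -0.9364+1.8960 ≈ 0.9596
φ3=240.0° → target in arm frame (0.0345, 0.1288)
  A cos θ + B sin θ = C:  0.0355·cos θ + -0.2702·sin θ = -0.0119
  γ=atan2(-0.2702,0.0355)=-1.4402;  ψ=arccos(-0.0437)=1.6145;  θ3=γ+ψ≈0.1743

θ₁ = -0.1744, θ₂ = 0.9596, θ₃ = 0.1743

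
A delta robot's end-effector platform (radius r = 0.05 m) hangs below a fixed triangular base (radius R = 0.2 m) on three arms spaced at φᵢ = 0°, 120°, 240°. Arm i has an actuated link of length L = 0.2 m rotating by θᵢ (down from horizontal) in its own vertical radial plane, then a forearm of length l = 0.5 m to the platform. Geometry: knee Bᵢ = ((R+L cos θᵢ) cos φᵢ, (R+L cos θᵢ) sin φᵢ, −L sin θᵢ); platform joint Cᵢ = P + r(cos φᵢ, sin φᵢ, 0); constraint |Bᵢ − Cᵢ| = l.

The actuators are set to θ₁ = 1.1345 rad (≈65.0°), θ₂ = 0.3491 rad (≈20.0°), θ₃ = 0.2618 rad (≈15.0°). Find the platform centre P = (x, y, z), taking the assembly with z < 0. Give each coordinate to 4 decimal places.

(-0.1780, -0.0136, -0.4635)

S1 = (0.2345·cos0.0°, 0.2345·sin0.0°, -0.1813) = (0.2345, 0.0000, -0.1813)
φ2=120.0°: virtual centre (-0.1690, 0.2927, -0.0684), radius l
arm 3 at φ=240.0°: ρ3 = 0.3432;  S3 = (-0.1716, -0.2972, -0.0518)
eliminate P² terms by subtracting sphere 1 from 2 and 3
plane₁₂: -0.8070x+0.5853y+0.2257z = 0.0310
det = 0.9551;  x = -0.0393+0.2992z,  y = -0.0012+0.0269z
quadratic in z: (1.0902)z²+(0.1986)z+(-0.1422)=0, √Δ=0.8121 → z ∈ {-0.4635, 0.2813}; z = -0.4635 (taking z<0)
x = -0.1780, y = -0.0136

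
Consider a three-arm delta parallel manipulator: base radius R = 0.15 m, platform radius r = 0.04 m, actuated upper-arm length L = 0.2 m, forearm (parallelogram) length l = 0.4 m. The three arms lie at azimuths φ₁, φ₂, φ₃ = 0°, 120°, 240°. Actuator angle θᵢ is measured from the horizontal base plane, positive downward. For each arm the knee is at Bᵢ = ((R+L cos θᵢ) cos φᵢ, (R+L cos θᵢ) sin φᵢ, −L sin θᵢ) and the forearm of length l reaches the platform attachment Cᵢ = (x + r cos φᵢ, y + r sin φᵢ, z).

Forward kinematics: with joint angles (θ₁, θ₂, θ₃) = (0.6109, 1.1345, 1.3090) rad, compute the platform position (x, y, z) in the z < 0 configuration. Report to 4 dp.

(0.1274, 0.0372, -0.4851)

O1 = (0.2738·cos0.0°, 0.2738·sin0.0°, -0.1147) = (0.2738, 0.0000, -0.1147)
φ2=120.0°: virtual centre (-0.0973, 0.1685, -0.1813), radius l
arm 3 at φ=240.0°: ρ3 = 0.1618;  O3 = (-0.0809, -0.1401, -0.1932)
subtract pairs → two planes through P
[-0.7422 0.3369 -0.1331]·P = -0.0174;  [-0.7094 -0.2802 -0.1569]·P = -0.0247
det = 0.4470;  x = 0.0295+-0.2017z,  y = 0.0132+-0.0493z
quadratic in z: (1.0431)z²+(0.3267)z+(-0.0870)=0, √Δ=0.6853 → z ∈ {-0.4851, 0.1719}; z = -0.4851 (taking z<0)
x = 0.1274, y = 0.0372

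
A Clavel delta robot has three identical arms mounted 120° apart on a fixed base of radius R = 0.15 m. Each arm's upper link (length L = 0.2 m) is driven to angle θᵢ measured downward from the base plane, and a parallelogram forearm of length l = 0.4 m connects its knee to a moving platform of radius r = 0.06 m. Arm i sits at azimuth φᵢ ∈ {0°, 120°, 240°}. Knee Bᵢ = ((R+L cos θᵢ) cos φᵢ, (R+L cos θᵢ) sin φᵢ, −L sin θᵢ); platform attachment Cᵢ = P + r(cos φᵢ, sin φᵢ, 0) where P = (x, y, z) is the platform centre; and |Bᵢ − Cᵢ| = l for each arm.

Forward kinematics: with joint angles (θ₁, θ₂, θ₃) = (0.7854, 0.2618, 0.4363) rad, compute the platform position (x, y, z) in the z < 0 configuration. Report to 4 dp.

φ1=0.0°: virtual centre (0.2314, 0.0000, -0.1414), radius l
φ2=120.0°: virtual centre (-0.1416, 0.2452, -0.0518), radius l
arm 3 at φ=240.0°: ρ3 = 0.2713;  S3 = (-0.1356, -0.2349, -0.0845)
eliminate P² terms by subtracting sphere 1 from 2 and 3
plane₁₂: -0.7460x+0.4905y+0.1793z = 0.0093
det = 0.7106;  x = -0.0111+0.1971z,  y = 0.0021+-0.0658z
sphere 1 gives Az²+Bz+C=0 with A=1.0432, B=0.1870, C=-0.0812;  B²−4AC=0.3737;  roots -0.3826, 0.2034;  negative root z = -0.3826
x = -0.0865, y = 0.0273

(-0.0865, 0.0273, -0.3826)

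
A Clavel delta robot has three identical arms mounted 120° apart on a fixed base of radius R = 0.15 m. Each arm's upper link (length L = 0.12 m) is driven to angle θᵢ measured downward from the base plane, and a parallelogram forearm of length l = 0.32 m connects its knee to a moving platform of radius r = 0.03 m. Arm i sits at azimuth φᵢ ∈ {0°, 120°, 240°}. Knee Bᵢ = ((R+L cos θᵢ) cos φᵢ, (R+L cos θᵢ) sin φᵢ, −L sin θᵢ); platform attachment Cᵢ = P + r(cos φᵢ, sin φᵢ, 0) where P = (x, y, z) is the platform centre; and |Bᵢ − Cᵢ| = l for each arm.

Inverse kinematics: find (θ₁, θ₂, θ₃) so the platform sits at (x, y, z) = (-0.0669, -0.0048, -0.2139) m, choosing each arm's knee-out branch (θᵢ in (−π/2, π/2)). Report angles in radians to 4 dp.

θ₁ = 0.6110, θ₂ = -0.1751, θ₃ = -0.2615

φ1=0.0° → target in arm frame (-0.0669, -0.0048)
  A=0.1869, B=-0.2139, C=(l²−L²−A²−y'²−z²)/(2L)=0.0304
  γ=atan2(-0.2139,0.1869)=-0.8527;  ψ=arccos(0.1070)=1.4636;  θ1=γ+ψ≈0.6110
φ2=120.0° → target in arm frame (0.0293, 0.0603)
  A=0.0907, B=-0.2139, C=(l²−L²−A²−y'²−z²)/(2L)=0.1266
  θ2 = atan2(B,A) + arccos(C/0.2323) = -0.1751
rotate P by −φ3: (0.0376, -0.0555, -0.2139)
  A cos θ + B sin θ = C:  0.0824·cos θ + -0.2139·sin θ = 0.1349
  √(A²+B²)=0.2292;  θ3 = -1.2031+0.9416 ≈ -0.2615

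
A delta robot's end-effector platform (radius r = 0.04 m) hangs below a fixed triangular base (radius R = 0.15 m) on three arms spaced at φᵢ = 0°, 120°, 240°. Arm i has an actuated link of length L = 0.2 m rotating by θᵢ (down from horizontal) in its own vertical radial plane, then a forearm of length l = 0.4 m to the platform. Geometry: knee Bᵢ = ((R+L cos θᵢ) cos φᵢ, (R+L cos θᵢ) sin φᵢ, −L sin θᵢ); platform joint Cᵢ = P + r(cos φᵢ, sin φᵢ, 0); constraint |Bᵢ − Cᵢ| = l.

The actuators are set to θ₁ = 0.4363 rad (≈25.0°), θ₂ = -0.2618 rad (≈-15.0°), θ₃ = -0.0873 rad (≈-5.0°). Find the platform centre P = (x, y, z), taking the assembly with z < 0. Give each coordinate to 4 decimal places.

arm 1 at φ=0.0°: e+L cos θ1 = 0.2913;  centre 1 = (0.2913, 0.0000, -0.0845)
φ2=120.0°: virtual centre (-0.1516, 0.2626, 0.0518), radius l
φ3=240.0°: virtual centre (-0.1546, -0.2678, 0.0174), radius l
|centre ₂|²−|centre ₁|² = 0.0026;  |centre ₃|²−|centre ₁|² = 0.0040
plane₁₂: -0.8857x+0.5251y+0.2726z = 0.0026
Cramer: x(z) = -0.0037+0.2685z;  y(z) = -0.0012-0.0663z
into |P−centre ₁|² = l²: 1.0765z² + 0.0108z + -0.0659 = 0;  Δ = 0.2837;  z = -0.2524 or 0.2424 → z<0 root = -0.2524
x = -0.0715, y = 0.0155

(-0.0715, 0.0155, -0.2524)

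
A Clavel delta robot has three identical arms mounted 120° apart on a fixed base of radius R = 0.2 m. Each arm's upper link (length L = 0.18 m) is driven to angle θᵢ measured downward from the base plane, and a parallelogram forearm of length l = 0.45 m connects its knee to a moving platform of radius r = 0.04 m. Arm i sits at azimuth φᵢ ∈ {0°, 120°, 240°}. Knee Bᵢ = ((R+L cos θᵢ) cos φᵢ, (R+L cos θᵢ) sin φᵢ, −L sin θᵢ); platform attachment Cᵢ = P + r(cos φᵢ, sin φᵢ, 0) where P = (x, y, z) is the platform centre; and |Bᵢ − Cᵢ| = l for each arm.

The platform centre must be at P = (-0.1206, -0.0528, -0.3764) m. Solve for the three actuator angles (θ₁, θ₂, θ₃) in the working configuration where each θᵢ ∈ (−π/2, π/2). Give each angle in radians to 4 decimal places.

arm 1 (φ=0.0°): x'=-0.1206, y'=-0.0528
  e−x'=0.2806;  (l²−L²−(e−x')²−y'²−z²)/2L = -0.1475
  θ1 = atan2(B,A) + arccos(C/0.4695) = 0.9602
arm 2 (φ=120.0°): x'=0.0146, y'=0.1308
  A=0.1454, B=-0.3764, C=(l²−L²−A²−y'²−z²)/(2L)=-0.0273
  γ=atan2(-0.3764,0.1454)=-1.2021;  ψ=arccos(-0.0678)=1.6386;  θ2=γ+ψ≈0.4365
arm 3 (φ=240.0°): x'=0.1060, y'=-0.0780
  A cos θ + B sin θ = C:  0.0540·cos θ + -0.3764·sin θ = 0.0539
  γ=atan2(-0.3764,0.0540)=-1.4284;  ψ=arccos(0.1419)=1.4285;  θ3=γ+ψ≈0.0001

θ₁ = 0.9602, θ₂ = 0.4365, θ₃ = 0.0001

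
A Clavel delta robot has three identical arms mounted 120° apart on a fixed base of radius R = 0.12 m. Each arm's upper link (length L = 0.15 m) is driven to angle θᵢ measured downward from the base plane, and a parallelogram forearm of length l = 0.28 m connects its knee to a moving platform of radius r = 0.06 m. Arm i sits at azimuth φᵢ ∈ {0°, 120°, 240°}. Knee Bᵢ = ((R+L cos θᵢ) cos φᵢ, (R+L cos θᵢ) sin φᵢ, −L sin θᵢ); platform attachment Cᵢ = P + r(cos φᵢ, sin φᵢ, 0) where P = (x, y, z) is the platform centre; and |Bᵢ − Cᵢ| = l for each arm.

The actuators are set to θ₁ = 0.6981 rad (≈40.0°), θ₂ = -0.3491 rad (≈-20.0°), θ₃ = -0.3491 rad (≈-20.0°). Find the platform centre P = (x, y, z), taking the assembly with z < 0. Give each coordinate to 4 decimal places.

(-0.0958, 0.0000, -0.1680)

arm 1 at φ=0.0°: e+L cos θ1 = 0.1749;  centre 1 = (0.1749, 0.0000, -0.0964)
arm 2 at φ=120.0°: e+L cos θ2 = 0.2010;  centre 2 = (-0.1005, 0.1740, 0.0513)
φ3=240.0°: virtual centre (-0.1005, -0.1740, 0.0513), radius l
|centre ₂|²−|centre ₁|² = 0.0031;  |centre ₃|²−|centre ₁|² = 0.0031
linear system: -0.5508x+0.3481y = 0.0031−0.2954z; -0.5508x+-0.3481y = 0.0031−0.2954z
det = 0.3834;  x = -0.0057+0.5364z,  y = 0.0000+0.0000z
into |P−centre ₁|² = l²: 1.2877z² + -0.0009z + -0.0365 = 0;  Δ = 0.1880;  z = -0.1680 or 0.1687 → z<0 root = -0.1680
x = -0.0958, y = 0.0000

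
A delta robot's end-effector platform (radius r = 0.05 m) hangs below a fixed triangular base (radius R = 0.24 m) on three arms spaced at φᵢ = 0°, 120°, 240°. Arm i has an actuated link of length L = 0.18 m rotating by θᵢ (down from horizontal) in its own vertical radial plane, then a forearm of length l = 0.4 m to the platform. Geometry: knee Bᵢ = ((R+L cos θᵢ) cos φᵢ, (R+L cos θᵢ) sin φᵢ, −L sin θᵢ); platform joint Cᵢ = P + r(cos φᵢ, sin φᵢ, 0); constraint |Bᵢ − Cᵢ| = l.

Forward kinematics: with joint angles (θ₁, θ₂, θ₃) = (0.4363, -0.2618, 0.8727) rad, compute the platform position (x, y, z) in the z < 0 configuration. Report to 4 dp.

arm 1 at φ=0.0°: ρ1 = 0.3531;  O1 = (0.3531, 0.0000, -0.0761)
arm 2 at φ=120.0°: ρ2 = 0.3639;  O2 = (-0.1819, 0.3151, 0.0466)
arm 3 at φ=240.0°: ρ3 = 0.3057;  O3 = (-0.1528, -0.2647, -0.1379)
eliminate P² terms by subtracting sphere 1 from 2 and 3
[-1.0701 0.6302 0.2453]·P = 0.0041;  [-1.0120 -0.5295 -0.1237]·P = -0.0180
det = 1.2044;  x = 0.0076+0.0431z,  y = 0.0194+-0.3160z
quadratic in z: (1.1017)z²+(0.1100)z+(-0.0345)=0, √Δ=0.4050 → z ∈ {-0.2337, 0.1339}; z = -0.2337 (taking z<0)
x = -0.0024, y = 0.0933

(-0.0024, 0.0933, -0.2337)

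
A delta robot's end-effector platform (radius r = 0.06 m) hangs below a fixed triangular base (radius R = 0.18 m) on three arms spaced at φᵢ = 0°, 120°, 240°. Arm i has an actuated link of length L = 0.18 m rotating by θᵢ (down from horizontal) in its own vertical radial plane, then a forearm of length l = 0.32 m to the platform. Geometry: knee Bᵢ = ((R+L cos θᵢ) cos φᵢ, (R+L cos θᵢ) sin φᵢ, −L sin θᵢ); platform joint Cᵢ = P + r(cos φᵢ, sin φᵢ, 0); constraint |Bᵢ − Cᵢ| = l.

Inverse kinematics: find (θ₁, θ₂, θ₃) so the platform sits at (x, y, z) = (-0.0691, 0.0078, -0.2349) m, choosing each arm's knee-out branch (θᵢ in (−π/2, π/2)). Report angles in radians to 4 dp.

θ₁ = 0.8724, θ₂ = 0.2616, θ₃ = 0.3492

φ1=0.0° → target in arm frame (-0.0691, 0.0078)
  e−x'=0.1891;  (l²−L²−(e−x')²−y'²−z²)/2L = -0.0583
  √(A²+B²)=0.3016;  θ1 = -0.8930+1.7654 ≈ 0.8724
φ2=120.0° → target in arm frame (0.0413, 0.0559)
  A cos θ + B sin θ = C:  0.0787·cos θ + -0.2349·sin θ = 0.0153
  √(A²+B²)=0.2477;  θ2 = -1.2475+1.5091 ≈ 0.2616
arm 3 (φ=240.0°): x'=0.0278, y'=-0.0637
  A cos θ + B sin θ = C:  0.0922·cos θ + -0.2349·sin θ = 0.0063
  √(A²+B²)=0.2523;  θ3 = -1.1967+1.5459 ≈ 0.3492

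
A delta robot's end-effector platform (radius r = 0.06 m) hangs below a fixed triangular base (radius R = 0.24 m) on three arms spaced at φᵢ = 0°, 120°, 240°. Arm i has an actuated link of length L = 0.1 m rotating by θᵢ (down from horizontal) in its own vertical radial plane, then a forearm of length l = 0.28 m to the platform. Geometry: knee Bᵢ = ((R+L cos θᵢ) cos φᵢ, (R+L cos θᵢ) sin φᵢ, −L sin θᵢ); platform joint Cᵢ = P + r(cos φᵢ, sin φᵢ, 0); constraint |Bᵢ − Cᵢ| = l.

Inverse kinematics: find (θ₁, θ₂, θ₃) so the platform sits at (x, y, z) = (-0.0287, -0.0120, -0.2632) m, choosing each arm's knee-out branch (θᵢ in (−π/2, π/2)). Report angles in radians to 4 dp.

θ₁ = 1.3959, θ₂ = 1.1343, θ₃ = 0.9604

rotate P by −φ1: (-0.0287, -0.0120, -0.2632)
  A cos θ + B sin θ = C:  0.2087·cos θ + -0.2632·sin θ = -0.2229
  √(A²+B²)=0.3359;  θ1 = -0.9004+2.2963 ≈ 1.3959
arm 2 (φ=120.0°): x'=0.0040, y'=0.0309
  A=0.1760, B=-0.2632, C=(l²−L²−A²−y'²−z²)/(2L)=-0.1641
  θ2 = atan2(B,A) + arccos(C/0.3166) = 1.1343
φ3=240.0° → target in arm frame (0.0247, -0.0189)
  A=0.1553, B=-0.2632, C=(l²−L²−A²−y'²−z²)/(2L)=-0.1267
  γ=atan2(-0.2632,0.1553)=-1.0378;  ψ=arccos(-0.4145)=1.9982;  θ3=γ+ψ≈0.9604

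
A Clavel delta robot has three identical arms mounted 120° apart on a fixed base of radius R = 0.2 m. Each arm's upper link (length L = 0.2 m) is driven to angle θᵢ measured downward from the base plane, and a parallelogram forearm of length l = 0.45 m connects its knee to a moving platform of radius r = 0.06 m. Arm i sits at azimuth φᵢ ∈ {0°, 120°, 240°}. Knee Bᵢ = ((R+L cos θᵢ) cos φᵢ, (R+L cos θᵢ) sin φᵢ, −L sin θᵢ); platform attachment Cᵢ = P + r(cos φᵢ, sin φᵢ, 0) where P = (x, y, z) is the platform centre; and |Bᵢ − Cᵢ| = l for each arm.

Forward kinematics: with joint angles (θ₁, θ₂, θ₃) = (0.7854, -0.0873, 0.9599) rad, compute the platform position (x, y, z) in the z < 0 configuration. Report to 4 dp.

(-0.0544, 0.1580, -0.3958)

φ1=0.0°: virtual centre (0.2814, 0.0000, -0.1414), radius l
arm 2 at φ=120.0°: (R−r)+L cos θ2 = 0.3392;  O2 = (-0.1696, 0.2938, 0.0174)
arm 3 at φ=240.0°: (R−r)+L cos θ3 = 0.2547;  O3 = (-0.1274, -0.2206, -0.1638)
subtract pairs → two planes through P
[-0.9021 0.5876 0.3177]·P = 0.0162;  [-0.8176 -0.4412 -0.0448]·P = -0.0075
det = 0.8784;  x = -0.0031+0.1296z,  y = 0.0227+-0.3417z
sphere 1 gives Az²+Bz+C=0 with A=1.1336, B=0.1935, C=-0.1010;  B²−4AC=0.4955;  roots -0.3958, 0.2251;  negative root z = -0.3958
x = -0.0544, y = 0.1580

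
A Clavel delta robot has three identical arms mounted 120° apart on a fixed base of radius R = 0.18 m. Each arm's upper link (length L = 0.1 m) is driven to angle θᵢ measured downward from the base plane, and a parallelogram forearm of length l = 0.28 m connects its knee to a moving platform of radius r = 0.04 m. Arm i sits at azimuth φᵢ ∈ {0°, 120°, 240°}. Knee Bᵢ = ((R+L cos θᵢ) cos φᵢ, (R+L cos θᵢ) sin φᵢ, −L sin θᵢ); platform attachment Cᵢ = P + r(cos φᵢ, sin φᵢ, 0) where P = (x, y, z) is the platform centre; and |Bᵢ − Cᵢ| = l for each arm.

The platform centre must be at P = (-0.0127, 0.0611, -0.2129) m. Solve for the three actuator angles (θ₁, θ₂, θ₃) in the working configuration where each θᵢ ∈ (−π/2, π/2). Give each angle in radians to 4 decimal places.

φ1=0.0° → target in arm frame (-0.0127, 0.0611)
  A=0.1527, B=-0.2129, C=(l²−L²−A²−y'²−z²)/(2L)=-0.0199
  √(A²+B²)=0.2620;  θ1 = -0.9486+1.6468 ≈ 0.6982
rotate P by −φ2: (0.0593, -0.0196, -0.2129)
  e−x'=0.0807;  (l²−L²−(e−x')²−y'²−z²)/2L = 0.0809
  √(A²+B²)=0.2277;  θ2 = -1.2083+1.2077 ≈ -0.0006
rotate P by −φ3: (-0.0466, -0.0415, -0.2129)
  e−x'=0.1866;  (l²−L²−(e−x')²−y'²−z²)/2L = -0.0673
  γ=atan2(-0.2129,0.1866)=-0.8512;  ψ=arccos(-0.2377)=1.8108;  θ3=γ+ψ≈0.9596

θ₁ = 0.6982, θ₂ = -0.0006, θ₃ = 0.9596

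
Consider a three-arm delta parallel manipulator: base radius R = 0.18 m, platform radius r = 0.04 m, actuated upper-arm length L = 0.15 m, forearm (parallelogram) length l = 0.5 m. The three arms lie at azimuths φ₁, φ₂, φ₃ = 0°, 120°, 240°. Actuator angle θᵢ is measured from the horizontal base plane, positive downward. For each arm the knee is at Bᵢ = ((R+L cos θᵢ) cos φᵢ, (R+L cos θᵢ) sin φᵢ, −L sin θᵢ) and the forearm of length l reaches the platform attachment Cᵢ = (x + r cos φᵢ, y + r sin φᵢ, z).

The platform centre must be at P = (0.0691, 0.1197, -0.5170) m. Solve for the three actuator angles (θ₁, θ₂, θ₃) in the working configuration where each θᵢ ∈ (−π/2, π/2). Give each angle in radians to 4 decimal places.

φ1=0.0° → target in arm frame (0.0691, 0.1197)
  A=0.0709, B=-0.5170, C=(l²−L²−A²−y'²−z²)/(2L)=-0.1971
  √(A²+B²)=0.5218;  θ1 = -1.4345+1.9582 ≈ 0.5237
arm 2 (φ=120.0°): x'=0.0691, y'=-0.1197
  e−x'=0.0709;  (l²−L²−(e−x')²−y'²−z²)/2L = -0.1971
  √(A²+B²)=0.5218;  θ2 = -1.4345+1.9582 ≈ 0.5236
arm 3 (φ=240.0°): x'=-0.1382, y'=0.0000
  e−x'=0.2782;  (l²−L²−(e−x')²−y'²−z²)/2L = -0.3906
  √(A²+B²)=0.5871;  θ3 = -1.0771+2.2988 ≈ 1.2217

θ₁ = 0.5237, θ₂ = 0.5236, θ₃ = 1.2217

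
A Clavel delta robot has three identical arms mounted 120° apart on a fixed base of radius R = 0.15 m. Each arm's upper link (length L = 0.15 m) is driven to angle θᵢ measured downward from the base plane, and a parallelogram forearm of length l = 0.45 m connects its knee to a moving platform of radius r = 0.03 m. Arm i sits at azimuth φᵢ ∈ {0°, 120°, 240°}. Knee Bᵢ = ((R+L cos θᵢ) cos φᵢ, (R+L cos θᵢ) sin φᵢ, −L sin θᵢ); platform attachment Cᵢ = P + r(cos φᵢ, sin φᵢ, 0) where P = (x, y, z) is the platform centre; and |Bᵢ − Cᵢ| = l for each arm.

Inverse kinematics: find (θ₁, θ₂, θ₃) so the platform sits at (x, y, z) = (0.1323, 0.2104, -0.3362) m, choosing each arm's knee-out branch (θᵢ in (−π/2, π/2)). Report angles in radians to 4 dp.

φ1=0.0° → target in arm frame (0.1323, 0.2104)
  A cos θ + B sin θ = C:  -0.0123·cos θ + -0.3362·sin θ = 0.0752
  √(A²+B²)=0.3364;  θ1 = -1.6074+1.3455 ≈ -0.2619
rotate P by −φ2: (0.1161, -0.2198, -0.3362)
  e−x'=0.0039;  (l²−L²−(e−x')²−y'²−z²)/2L = 0.0622
  √(A²+B²)=0.3362;  θ2 = -1.5591+1.3848 ≈ -0.1743
φ3=240.0° → target in arm frame (-0.2484, 0.0094)
  e−x'=0.3684;  (l²−L²−(e−x')²−y'²−z²)/2L = -0.2294
  γ=atan2(-0.3362,0.3684)=-0.7398;  ψ=arccos(-0.4599)=2.0487;  θ3=γ+ψ≈1.3089

θ₁ = -0.2619, θ₂ = -0.1743, θ₃ = 1.3089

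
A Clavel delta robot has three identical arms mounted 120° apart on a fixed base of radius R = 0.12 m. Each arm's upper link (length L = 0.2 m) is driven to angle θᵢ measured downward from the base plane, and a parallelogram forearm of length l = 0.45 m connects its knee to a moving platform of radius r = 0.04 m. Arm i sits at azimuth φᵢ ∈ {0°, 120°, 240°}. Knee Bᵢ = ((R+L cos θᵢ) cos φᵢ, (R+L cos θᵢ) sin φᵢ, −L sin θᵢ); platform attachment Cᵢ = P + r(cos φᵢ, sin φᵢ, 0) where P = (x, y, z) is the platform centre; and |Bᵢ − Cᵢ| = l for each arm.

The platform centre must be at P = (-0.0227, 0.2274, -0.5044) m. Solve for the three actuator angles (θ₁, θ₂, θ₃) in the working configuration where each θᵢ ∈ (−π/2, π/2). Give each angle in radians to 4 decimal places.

θ₁ = 1.0471, θ₂ = 0.3490, θ₃ = 1.3962

arm 1 (φ=0.0°): x'=-0.0227, y'=0.2274
  A=0.1027, B=-0.5044, C=(l²−L²−A²−y'²−z²)/(2L)=-0.3854
  √(A²+B²)=0.5147;  θ1 = -1.3699+2.4170 ≈ 1.0471
rotate P by −φ2: (0.2083, -0.0940, -0.5044)
  A cos θ + B sin θ = C:  -0.1283·cos θ + -0.5044·sin θ = -0.2930
  θ2 = atan2(B,A) + arccos(C/0.5205) = 0.3490
φ3=240.0° → target in arm frame (-0.1856, -0.1334)
  e−x'=0.2656;  (l²−L²−(e−x')²−y'²−z²)/2L = -0.4506
  θ3 = atan2(B,A) + arccos(C/0.5700) = 1.3962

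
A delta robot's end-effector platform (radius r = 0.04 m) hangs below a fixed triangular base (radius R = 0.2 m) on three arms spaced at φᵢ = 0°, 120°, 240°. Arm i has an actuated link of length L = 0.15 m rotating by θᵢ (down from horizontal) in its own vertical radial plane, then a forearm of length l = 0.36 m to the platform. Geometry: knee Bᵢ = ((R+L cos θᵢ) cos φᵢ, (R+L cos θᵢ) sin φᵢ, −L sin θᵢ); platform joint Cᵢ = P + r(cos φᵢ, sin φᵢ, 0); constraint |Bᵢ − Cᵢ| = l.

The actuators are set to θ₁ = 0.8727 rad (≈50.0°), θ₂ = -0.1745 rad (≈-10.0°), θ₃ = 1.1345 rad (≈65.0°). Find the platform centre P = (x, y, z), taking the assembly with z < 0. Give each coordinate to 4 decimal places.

(-0.0356, 0.1259, -0.2836)

arm 1 at φ=0.0°: ρ1 = 0.2564;  O1 = (0.2564, 0.0000, -0.1149)
arm 2 at φ=120.0°: ρ2 = 0.3077;  O2 = (-0.1539, 0.2665, 0.0260)
O3 = (0.2234·cos240.0°, 0.2234·sin240.0°, -0.1359) = (-0.1117, -0.1935, -0.1359)
|O₂|²−|O₁|² = 0.0164;  |O₃|²−|O₁|² = -0.0106
[-0.8206 0.5330 0.2819]·P = 0.0164;  [-0.7362 -0.3869 -0.0421]·P = -0.0106
det = 0.7099;  x = -0.0010+0.1221z,  y = 0.0292+-0.3410z
sphere 1 gives Az²+Bz+C=0 with A=1.1312, B=0.1470, C=-0.0493;  B²−4AC=0.2446;  roots -0.2836, 0.1536;  negative root z = -0.2836
x = -0.0356, y = 0.1259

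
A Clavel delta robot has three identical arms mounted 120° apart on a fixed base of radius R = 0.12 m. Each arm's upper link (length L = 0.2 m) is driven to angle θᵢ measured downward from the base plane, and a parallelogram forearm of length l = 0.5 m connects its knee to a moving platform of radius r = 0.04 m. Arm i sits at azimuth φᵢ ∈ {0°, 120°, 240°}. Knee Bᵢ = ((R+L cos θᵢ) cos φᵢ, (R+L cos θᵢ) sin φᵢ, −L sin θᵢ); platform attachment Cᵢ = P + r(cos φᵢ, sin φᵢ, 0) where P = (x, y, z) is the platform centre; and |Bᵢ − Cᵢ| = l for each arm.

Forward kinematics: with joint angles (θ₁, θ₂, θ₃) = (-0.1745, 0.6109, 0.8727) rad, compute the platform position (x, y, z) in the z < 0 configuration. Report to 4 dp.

centre 1 = (0.2770·cos0.0°, 0.2770·sin0.0°, 0.0347) = (0.2770, 0.0000, 0.0347)
φ2=120.0°: virtual centre (-0.1219, 0.2112, -0.1147), radius l
φ3=240.0°: virtual centre (-0.1043, -0.1806, -0.1532), radius l
subtract pairs → two planes through P
linear system: -0.7978x+0.4223y = -0.0053−-0.2989z; -0.7625x+-0.3612y = -0.0109−-0.3759z
Cramer: x(z) = 0.0107-0.4371z;  y(z) = 0.0077-0.1179z
into |P−centre ₁|² = l²: 1.2050z² + 0.1615z + -0.1778 = 0;  Δ = 0.8833;  z = -0.4570 or 0.3230 → z<0 root = -0.4570
x = 0.2105, y = 0.0616

(0.2105, 0.0616, -0.4570)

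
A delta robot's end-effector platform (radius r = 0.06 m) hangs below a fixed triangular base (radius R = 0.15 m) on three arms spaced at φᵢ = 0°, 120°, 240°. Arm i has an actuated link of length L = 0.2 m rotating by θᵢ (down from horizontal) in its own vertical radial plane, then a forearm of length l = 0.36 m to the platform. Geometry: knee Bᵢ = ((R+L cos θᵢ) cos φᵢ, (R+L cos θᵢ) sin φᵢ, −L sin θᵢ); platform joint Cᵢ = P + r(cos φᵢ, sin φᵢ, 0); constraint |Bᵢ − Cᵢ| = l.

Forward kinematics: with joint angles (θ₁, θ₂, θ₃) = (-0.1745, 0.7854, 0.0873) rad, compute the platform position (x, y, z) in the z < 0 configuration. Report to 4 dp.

φ1=0.0°: virtual centre (0.2870, 0.0000, 0.0347), radius l
φ2=120.0°: virtual centre (-0.1157, 0.2004, -0.1414), radius l
arm 3 at φ=240.0°: ρ3 = 0.2892;  O3 = (-0.1446, -0.2505, -0.0174)
|O₂|²−|O₁|² = -0.0100;  |O₃|²−|O₁|² = 0.0004
linear system: -0.8053x+0.4008y = -0.0100−-0.3523z; -0.8632x+-0.5010y = 0.0004−-0.1043z
Cramer: x(z) = 0.0065-0.2913z;  y(z) = -0.0120+0.2936z
sphere 1 gives Az²+Bz+C=0 with A=1.1711, B=0.0869, C=-0.0496;  B²−4AC=0.2398;  roots -0.2462, 0.1719;  negative root z = -0.2462
x = 0.0782, y = -0.0842

(0.0782, -0.0842, -0.2462)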